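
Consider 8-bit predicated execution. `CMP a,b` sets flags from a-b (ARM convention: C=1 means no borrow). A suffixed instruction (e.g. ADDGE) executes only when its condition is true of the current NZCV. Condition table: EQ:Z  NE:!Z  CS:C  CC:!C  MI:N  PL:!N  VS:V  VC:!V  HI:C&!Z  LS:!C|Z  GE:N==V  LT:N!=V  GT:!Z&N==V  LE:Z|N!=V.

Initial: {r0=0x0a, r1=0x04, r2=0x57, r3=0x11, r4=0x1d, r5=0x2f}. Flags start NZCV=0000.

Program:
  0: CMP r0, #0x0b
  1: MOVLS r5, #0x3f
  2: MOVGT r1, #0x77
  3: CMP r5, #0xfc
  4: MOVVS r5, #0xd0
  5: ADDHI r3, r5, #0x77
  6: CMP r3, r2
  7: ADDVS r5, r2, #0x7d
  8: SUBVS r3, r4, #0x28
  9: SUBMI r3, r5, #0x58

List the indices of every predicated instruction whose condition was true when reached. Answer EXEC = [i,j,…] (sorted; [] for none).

EXEC = [1,9]

[0] flags=1000 → (cmp)
[1] flags=1000 LS?T → r5=0x3f
[2] flags=1000 GT?F → skip
[3] flags=0000 → (cmp)
[4] flags=0000 VS?F → skip
[5] flags=0000 HI?F → skip
[6] flags=1000 → (cmp)
[7] flags=1000 VS?F → skip
[8] flags=1000 VS?F → skip
[9] flags=1000 MI?T → r3=0xe7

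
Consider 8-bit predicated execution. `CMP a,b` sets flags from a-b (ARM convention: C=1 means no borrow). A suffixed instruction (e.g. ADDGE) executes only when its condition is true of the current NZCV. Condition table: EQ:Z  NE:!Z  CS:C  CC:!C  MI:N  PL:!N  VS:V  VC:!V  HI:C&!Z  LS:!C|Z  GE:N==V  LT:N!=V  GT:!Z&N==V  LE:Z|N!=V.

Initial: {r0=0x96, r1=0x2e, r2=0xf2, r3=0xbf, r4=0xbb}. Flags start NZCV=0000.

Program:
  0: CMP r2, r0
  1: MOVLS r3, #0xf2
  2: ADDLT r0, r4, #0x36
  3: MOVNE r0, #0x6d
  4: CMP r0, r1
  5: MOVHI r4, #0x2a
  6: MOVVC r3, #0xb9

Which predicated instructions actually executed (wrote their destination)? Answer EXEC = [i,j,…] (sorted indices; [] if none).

0: ✓ CMP  NZCV=0010
1: · MOVLS
2: · ADDLT
3: ✓ MOVNE  r0←0x6d
4: ✓ CMP  NZCV=0010
5: ✓ MOVHI  r4←0x2a
6: ✓ MOVVC  r3←0xb9

EXEC = [3,5,6]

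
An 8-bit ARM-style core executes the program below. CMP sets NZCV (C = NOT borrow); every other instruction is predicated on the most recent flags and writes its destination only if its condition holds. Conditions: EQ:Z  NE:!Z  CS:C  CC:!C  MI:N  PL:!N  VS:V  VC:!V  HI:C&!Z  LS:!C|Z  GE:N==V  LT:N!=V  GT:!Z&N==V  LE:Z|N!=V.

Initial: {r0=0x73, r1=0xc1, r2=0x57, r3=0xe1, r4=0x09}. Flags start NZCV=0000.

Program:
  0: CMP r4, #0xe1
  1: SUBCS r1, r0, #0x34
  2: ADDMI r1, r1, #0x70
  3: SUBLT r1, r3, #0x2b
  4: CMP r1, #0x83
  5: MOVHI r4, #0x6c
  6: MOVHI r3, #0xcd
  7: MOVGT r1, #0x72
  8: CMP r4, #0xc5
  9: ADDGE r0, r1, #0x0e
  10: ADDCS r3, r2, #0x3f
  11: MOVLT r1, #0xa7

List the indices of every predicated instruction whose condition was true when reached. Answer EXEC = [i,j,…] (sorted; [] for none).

EXEC = [5,6,7,9]

0: ✓ CMP  NZCV=0000
1: · SUBCS
2: · ADDMI
3: · SUBLT
4: ✓ CMP  NZCV=0010
5: ✓ MOVHI  r4←0x6c
6: ✓ MOVHI  r3←0xcd
7: ✓ MOVGT  r1←0x72
8: ✓ CMP  NZCV=1001
9: ✓ ADDGE  r0←0x80
10: · ADDCS
11: · MOVLT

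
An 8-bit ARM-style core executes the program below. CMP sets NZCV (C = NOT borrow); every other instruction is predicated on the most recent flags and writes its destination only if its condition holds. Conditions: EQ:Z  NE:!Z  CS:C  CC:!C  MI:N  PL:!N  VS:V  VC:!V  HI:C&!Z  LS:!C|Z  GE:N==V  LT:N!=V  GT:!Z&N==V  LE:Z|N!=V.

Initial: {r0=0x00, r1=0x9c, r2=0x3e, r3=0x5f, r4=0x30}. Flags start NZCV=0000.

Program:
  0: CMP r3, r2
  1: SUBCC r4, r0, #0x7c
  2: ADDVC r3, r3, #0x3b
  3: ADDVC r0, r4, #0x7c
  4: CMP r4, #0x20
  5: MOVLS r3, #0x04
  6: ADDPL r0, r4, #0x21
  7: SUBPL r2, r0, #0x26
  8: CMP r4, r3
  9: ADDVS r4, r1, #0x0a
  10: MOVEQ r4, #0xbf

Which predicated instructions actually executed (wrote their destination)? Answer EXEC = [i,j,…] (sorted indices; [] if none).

EXEC = [2,3,6,7,9]

[0] flags=0010 → (cmp)
[1] flags=0010 CC?F → skip
[2] flags=0010 VC?T → r3=0x9a
[3] flags=0010 VC?T → r0=0xac
[4] flags=0010 → (cmp)
[5] flags=0010 LS?F → skip
[6] flags=0010 PL?T → r0=0x51
[7] flags=0010 PL?T → r2=0x2b
[8] flags=1001 → (cmp)
[9] flags=1001 VS?T → r4=0xa6
[10] flags=1001 EQ?F → skip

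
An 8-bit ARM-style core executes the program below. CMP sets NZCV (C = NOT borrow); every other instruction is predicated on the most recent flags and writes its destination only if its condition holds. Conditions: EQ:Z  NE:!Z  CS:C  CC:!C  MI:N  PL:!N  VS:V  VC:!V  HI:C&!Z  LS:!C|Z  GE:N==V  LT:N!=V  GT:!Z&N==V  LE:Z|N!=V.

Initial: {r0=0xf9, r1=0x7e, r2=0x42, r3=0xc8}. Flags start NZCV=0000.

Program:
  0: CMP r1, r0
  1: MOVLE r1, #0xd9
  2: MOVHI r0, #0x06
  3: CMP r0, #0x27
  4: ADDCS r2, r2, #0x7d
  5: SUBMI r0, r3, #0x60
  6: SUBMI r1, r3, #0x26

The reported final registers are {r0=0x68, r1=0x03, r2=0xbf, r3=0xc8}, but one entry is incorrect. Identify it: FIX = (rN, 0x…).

FIX = (r1, 0xa2)

0: ✓ CMP  NZCV=1001
1: · MOVLE
2: · MOVHI
3: ✓ CMP  NZCV=1010
4: ✓ ADDCS  r2←0xbf
5: ✓ SUBMI  r0←0x68
6: ✓ SUBMI  r1←0xa2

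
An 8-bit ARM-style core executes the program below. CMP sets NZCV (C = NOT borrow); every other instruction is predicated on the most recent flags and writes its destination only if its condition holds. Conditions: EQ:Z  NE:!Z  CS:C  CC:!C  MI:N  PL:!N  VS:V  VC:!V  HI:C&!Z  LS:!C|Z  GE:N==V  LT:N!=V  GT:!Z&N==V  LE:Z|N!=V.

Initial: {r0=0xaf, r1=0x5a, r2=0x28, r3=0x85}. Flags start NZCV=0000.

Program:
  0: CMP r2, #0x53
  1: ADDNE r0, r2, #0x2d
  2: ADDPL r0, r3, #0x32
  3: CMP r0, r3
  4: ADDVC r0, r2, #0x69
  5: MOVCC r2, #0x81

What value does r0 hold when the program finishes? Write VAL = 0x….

VAL = 0x55

[0] flags=1000 → (cmp)
[1] flags=1000 NE?T → r0=0x55
[2] flags=1000 PL?F → skip
[3] flags=1001 → (cmp)
[4] flags=1001 VC?F → skip
[5] flags=1001 CC?T → r2=0x81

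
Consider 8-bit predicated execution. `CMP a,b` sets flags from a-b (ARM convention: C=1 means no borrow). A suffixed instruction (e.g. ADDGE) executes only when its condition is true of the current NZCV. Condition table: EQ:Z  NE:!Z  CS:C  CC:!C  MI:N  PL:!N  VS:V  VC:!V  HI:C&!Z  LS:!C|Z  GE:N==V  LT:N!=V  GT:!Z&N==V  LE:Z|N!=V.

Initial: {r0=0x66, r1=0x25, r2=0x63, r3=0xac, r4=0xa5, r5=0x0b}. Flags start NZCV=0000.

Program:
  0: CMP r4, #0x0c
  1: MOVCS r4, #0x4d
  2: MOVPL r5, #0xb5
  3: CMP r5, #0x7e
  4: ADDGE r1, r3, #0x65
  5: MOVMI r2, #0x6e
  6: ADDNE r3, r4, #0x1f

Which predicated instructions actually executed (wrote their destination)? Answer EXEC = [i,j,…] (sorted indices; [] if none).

EXEC = [1,5,6]

0: ✓ CMP  NZCV=1010
1: ✓ MOVCS  r4←0x4d
2: · MOVPL
3: ✓ CMP  NZCV=1000
4: · ADDGE
5: ✓ MOVMI  r2←0x6e
6: ✓ ADDNE  r3←0x6c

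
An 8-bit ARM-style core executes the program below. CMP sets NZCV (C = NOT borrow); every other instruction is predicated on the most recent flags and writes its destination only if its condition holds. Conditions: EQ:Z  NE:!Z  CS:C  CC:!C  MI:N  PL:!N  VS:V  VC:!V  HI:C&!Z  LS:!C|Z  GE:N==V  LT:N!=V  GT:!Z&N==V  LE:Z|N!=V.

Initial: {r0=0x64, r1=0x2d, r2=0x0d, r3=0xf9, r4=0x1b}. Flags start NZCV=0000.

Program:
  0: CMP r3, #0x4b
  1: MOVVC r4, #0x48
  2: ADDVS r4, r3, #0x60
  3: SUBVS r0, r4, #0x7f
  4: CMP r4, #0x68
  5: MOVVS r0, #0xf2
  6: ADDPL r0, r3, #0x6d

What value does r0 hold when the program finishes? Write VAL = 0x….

VAL = 0x64

0: ✓ CMP  NZCV=1010
1: ✓ MOVVC  r4←0x48
2: · ADDVS
3: · SUBVS
4: ✓ CMP  NZCV=1000
5: · MOVVS
6: · ADDPL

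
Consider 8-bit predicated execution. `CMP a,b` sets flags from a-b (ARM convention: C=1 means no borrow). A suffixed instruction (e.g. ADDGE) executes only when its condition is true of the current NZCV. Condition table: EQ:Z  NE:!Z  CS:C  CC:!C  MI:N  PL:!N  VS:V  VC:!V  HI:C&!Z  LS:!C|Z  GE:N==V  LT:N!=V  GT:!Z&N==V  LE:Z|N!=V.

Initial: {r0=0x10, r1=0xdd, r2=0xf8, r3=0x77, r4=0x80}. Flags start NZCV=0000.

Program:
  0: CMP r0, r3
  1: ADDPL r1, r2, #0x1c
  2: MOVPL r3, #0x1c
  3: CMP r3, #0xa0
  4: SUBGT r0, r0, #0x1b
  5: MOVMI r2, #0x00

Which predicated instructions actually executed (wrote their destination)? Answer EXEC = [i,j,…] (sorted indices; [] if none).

EXEC = [4,5]

[0] flags=1000 → (cmp)
[1] flags=1000 PL?F → skip
[2] flags=1000 PL?F → skip
[3] flags=1001 → (cmp)
[4] flags=1001 GT?T → r0=0xf5
[5] flags=1001 MI?T → r2=0x00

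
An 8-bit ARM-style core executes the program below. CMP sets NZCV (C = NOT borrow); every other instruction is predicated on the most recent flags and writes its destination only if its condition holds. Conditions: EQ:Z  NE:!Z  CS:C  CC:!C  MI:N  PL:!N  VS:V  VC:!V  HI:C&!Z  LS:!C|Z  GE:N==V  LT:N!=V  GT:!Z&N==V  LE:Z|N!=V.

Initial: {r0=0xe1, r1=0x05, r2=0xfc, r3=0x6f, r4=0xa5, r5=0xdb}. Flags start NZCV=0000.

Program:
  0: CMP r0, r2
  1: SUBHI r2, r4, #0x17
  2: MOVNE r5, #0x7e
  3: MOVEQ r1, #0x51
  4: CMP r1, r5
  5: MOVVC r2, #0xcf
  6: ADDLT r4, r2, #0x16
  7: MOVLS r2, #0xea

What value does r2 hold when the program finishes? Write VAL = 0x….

0: ✓ CMP  NZCV=1000
1: · SUBHI
2: ✓ MOVNE  r5←0x7e
3: · MOVEQ
4: ✓ CMP  NZCV=1000
5: ✓ MOVVC  r2←0xcf
6: ✓ ADDLT  r4←0xe5
7: ✓ MOVLS  r2←0xea

VAL = 0xea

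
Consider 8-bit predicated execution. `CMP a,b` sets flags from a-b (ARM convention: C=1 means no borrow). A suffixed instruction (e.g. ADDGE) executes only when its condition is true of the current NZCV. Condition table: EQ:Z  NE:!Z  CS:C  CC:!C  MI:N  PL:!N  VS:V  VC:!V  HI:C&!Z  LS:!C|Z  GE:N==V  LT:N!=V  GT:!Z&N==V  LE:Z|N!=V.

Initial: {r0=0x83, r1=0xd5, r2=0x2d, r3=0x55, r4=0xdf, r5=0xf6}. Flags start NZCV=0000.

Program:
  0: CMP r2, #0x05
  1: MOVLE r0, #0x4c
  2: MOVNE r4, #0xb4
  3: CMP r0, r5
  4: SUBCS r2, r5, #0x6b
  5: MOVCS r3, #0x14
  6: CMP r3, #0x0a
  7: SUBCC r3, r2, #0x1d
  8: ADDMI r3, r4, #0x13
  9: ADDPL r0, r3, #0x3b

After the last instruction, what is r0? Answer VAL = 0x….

[0] flags=0010 → (cmp)
[1] flags=0010 LE?F → skip
[2] flags=0010 NE?T → r4=0xb4
[3] flags=1000 → (cmp)
[4] flags=1000 CS?F → skip
[5] flags=1000 CS?F → skip
[6] flags=0010 → (cmp)
[7] flags=0010 CC?F → skip
[8] flags=0010 MI?F → skip
[9] flags=0010 PL?T → r0=0x90

VAL = 0x90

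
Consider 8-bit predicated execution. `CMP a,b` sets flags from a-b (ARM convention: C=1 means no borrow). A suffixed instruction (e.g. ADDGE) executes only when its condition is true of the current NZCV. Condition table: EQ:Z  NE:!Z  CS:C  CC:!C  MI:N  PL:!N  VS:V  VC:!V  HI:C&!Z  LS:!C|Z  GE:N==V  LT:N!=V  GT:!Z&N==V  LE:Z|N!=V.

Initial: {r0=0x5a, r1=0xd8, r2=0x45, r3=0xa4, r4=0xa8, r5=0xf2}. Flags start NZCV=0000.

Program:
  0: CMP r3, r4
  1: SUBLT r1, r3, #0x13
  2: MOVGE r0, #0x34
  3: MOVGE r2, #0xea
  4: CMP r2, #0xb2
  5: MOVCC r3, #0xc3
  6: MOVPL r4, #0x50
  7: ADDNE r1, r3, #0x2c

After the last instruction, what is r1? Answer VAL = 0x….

VAL = 0xef

[0] flags=1000 → (cmp)
[1] flags=1000 LT?T → r1=0x91
[2] flags=1000 GE?F → skip
[3] flags=1000 GE?F → skip
[4] flags=1001 → (cmp)
[5] flags=1001 CC?T → r3=0xc3
[6] flags=1001 PL?F → skip
[7] flags=1001 NE?T → r1=0xef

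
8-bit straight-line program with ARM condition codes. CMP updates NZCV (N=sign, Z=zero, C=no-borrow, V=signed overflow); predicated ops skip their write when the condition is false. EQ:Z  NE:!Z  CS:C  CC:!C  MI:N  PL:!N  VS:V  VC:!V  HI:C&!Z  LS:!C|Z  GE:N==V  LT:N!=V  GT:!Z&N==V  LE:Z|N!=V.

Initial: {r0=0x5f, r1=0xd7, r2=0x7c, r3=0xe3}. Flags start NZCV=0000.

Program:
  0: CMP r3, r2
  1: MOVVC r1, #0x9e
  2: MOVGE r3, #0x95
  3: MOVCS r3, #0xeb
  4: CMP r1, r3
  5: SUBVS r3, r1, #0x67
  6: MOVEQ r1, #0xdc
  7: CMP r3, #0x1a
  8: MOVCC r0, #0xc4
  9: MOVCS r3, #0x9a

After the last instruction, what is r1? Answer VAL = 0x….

VAL = 0xd7

0: ✓ CMP  NZCV=0011
1: · MOVVC
2: · MOVGE
3: ✓ MOVCS  r3←0xeb
4: ✓ CMP  NZCV=1000
5: · SUBVS
6: · MOVEQ
7: ✓ CMP  NZCV=1010
8: · MOVCC
9: ✓ MOVCS  r3←0x9a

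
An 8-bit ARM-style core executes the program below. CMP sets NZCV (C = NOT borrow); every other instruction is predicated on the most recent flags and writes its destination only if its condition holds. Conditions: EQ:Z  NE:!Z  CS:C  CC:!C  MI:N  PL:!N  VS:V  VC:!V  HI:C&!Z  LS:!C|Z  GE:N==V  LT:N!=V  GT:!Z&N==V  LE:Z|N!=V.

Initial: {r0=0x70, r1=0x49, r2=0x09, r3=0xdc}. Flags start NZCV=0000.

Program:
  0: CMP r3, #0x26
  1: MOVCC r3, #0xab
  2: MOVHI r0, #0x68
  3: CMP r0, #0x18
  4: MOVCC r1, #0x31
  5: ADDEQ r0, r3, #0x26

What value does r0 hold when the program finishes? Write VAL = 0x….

[0] flags=1010 → (cmp)
[1] flags=1010 CC?F → skip
[2] flags=1010 HI?T → r0=0x68
[3] flags=0010 → (cmp)
[4] flags=0010 CC?F → skip
[5] flags=0010 EQ?F → skip

VAL = 0x68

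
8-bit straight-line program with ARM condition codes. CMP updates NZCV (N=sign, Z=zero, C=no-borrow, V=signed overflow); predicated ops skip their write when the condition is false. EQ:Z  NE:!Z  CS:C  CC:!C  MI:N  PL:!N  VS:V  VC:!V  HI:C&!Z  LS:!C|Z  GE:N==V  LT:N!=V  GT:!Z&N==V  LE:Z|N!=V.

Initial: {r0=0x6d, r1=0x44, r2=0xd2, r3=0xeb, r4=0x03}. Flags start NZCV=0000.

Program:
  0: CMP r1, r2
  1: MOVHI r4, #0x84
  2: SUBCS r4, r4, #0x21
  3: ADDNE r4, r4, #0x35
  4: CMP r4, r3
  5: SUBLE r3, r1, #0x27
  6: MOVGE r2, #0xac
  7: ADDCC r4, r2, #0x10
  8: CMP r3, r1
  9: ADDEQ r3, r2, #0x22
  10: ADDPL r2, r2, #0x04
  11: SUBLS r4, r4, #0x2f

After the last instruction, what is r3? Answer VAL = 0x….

VAL = 0xeb

[0] flags=0000 → (cmp)
[1] flags=0000 HI?F → skip
[2] flags=0000 CS?F → skip
[3] flags=0000 NE?T → r4=0x38
[4] flags=0000 → (cmp)
[5] flags=0000 LE?F → skip
[6] flags=0000 GE?T → r2=0xac
[7] flags=0000 CC?T → r4=0xbc
[8] flags=1010 → (cmp)
[9] flags=1010 EQ?F → skip
[10] flags=1010 PL?F → skip
[11] flags=1010 LS?F → skip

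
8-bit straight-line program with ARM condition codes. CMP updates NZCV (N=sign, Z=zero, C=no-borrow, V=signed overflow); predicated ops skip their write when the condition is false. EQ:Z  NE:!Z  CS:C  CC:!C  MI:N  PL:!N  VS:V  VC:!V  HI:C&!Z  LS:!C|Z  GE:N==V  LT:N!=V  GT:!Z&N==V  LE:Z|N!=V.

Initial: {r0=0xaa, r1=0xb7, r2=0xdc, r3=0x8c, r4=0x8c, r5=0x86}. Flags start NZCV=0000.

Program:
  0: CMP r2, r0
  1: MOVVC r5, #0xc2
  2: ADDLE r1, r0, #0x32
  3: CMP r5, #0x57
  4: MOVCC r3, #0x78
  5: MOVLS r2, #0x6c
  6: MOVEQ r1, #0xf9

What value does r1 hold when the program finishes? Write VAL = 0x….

[0] flags=0010 → (cmp)
[1] flags=0010 VC?T → r5=0xc2
[2] flags=0010 LE?F → skip
[3] flags=0011 → (cmp)
[4] flags=0011 CC?F → skip
[5] flags=0011 LS?F → skip
[6] flags=0011 EQ?F → skip

VAL = 0xb7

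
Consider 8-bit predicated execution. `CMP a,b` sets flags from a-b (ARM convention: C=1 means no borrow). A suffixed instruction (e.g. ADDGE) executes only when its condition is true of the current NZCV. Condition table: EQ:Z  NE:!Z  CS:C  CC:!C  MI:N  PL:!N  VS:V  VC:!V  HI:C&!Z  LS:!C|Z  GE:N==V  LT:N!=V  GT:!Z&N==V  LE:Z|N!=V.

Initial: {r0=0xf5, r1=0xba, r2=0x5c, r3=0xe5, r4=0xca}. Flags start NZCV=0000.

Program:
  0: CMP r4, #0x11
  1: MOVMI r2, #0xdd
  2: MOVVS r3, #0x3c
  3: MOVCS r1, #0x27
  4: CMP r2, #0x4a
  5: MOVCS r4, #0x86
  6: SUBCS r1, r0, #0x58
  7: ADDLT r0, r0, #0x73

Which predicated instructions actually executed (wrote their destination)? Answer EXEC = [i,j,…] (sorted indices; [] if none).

0: ✓ CMP  NZCV=1010
1: ✓ MOVMI  r2←0xdd
2: · MOVVS
3: ✓ MOVCS  r1←0x27
4: ✓ CMP  NZCV=1010
5: ✓ MOVCS  r4←0x86
6: ✓ SUBCS  r1←0x9d
7: ✓ ADDLT  r0←0x68

EXEC = [1,3,5,6,7]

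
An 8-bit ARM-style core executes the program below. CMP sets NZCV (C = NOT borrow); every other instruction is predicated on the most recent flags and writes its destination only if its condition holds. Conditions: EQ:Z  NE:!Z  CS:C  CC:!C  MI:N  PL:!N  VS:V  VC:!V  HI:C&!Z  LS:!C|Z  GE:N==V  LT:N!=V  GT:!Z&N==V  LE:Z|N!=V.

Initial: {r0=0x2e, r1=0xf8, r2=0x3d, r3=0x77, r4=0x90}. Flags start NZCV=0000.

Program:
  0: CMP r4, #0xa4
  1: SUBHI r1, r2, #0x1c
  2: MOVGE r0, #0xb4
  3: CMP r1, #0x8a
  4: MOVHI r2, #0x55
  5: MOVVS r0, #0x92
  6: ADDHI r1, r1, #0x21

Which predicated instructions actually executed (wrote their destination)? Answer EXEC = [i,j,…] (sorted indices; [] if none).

EXEC = [4,6]

[0] flags=1000 → (cmp)
[1] flags=1000 HI?F → skip
[2] flags=1000 GE?F → skip
[3] flags=0010 → (cmp)
[4] flags=0010 HI?T → r2=0x55
[5] flags=0010 VS?F → skip
[6] flags=0010 HI?T → r1=0x19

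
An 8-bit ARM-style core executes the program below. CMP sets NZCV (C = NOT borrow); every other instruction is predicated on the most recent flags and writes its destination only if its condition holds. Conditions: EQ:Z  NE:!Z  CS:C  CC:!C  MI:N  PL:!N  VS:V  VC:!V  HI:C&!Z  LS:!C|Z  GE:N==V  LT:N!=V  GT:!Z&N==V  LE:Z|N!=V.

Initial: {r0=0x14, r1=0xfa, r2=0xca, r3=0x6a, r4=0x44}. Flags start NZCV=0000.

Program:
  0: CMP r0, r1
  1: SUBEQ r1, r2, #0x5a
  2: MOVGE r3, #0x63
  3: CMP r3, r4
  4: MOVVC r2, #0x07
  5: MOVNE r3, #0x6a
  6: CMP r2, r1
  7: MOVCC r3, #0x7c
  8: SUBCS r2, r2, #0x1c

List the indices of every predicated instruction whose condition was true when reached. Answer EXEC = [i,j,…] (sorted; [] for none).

0: ✓ CMP  NZCV=0000
1: · SUBEQ
2: ✓ MOVGE  r3←0x63
3: ✓ CMP  NZCV=0010
4: ✓ MOVVC  r2←0x07
5: ✓ MOVNE  r3←0x6a
6: ✓ CMP  NZCV=0000
7: ✓ MOVCC  r3←0x7c
8: · SUBCS

EXEC = [2,4,5,7]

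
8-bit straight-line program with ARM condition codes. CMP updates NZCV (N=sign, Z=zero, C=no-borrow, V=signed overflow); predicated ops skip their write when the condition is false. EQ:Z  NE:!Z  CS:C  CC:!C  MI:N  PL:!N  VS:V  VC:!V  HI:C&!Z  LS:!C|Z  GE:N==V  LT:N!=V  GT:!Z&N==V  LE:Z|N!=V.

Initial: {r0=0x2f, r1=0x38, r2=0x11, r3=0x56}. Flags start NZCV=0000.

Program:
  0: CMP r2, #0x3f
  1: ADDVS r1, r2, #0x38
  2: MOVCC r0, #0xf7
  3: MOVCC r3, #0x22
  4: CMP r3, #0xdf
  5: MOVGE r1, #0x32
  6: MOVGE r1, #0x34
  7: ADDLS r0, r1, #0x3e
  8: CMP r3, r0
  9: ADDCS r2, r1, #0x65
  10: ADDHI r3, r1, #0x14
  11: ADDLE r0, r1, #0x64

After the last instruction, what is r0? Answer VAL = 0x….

0: ✓ CMP  NZCV=1000
1: · ADDVS
2: ✓ MOVCC  r0←0xf7
3: ✓ MOVCC  r3←0x22
4: ✓ CMP  NZCV=0000
5: ✓ MOVGE  r1←0x32
6: ✓ MOVGE  r1←0x34
7: ✓ ADDLS  r0←0x72
8: ✓ CMP  NZCV=1000
9: · ADDCS
10: · ADDHI
11: ✓ ADDLE  r0←0x98

VAL = 0x98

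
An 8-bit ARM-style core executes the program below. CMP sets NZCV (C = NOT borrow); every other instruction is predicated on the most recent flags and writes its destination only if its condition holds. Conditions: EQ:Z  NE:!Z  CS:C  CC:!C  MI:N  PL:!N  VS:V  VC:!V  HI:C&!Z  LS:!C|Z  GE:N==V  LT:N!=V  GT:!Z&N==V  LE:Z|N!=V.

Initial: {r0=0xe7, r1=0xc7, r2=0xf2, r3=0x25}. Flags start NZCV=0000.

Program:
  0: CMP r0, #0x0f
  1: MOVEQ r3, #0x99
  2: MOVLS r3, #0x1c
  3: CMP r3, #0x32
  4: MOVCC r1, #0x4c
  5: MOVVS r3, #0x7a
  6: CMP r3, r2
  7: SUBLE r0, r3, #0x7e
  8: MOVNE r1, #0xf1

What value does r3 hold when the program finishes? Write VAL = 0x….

0: ✓ CMP  NZCV=1010
1: · MOVEQ
2: · MOVLS
3: ✓ CMP  NZCV=1000
4: ✓ MOVCC  r1←0x4c
5: · MOVVS
6: ✓ CMP  NZCV=0000
7: · SUBLE
8: ✓ MOVNE  r1←0xf1

VAL = 0x25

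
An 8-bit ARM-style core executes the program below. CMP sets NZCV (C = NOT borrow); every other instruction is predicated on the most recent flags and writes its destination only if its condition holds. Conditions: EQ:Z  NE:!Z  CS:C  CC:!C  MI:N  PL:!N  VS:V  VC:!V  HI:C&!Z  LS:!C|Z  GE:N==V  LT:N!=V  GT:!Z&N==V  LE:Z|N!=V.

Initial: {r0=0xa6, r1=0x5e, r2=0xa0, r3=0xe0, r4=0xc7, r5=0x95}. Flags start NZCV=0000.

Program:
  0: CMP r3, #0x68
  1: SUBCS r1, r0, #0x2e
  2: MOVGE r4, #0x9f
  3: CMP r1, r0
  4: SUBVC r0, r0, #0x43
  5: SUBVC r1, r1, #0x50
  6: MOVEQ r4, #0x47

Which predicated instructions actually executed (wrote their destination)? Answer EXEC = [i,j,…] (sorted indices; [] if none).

0: ✓ CMP  NZCV=0011
1: ✓ SUBCS  r1←0x78
2: · MOVGE
3: ✓ CMP  NZCV=1001
4: · SUBVC
5: · SUBVC
6: · MOVEQ

EXEC = [1]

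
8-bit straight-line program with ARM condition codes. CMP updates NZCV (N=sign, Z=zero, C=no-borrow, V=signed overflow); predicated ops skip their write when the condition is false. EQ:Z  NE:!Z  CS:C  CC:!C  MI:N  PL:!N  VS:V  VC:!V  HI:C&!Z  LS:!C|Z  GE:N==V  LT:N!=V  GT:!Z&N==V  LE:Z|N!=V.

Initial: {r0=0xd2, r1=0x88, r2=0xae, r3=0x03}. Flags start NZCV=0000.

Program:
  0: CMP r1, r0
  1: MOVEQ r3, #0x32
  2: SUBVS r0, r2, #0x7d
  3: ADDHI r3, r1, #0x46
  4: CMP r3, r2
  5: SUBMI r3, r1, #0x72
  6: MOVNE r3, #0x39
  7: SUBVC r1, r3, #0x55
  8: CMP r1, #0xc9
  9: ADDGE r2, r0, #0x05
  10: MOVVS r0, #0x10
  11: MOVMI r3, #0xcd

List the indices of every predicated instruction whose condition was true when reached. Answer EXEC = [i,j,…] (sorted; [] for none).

EXEC = [6,7,9]

[0] flags=1000 → (cmp)
[1] flags=1000 EQ?F → skip
[2] flags=1000 VS?F → skip
[3] flags=1000 HI?F → skip
[4] flags=0000 → (cmp)
[5] flags=0000 MI?F → skip
[6] flags=0000 NE?T → r3=0x39
[7] flags=0000 VC?T → r1=0xe4
[8] flags=0010 → (cmp)
[9] flags=0010 GE?T → r2=0xd7
[10] flags=0010 VS?F → skip
[11] flags=0010 MI?F → skip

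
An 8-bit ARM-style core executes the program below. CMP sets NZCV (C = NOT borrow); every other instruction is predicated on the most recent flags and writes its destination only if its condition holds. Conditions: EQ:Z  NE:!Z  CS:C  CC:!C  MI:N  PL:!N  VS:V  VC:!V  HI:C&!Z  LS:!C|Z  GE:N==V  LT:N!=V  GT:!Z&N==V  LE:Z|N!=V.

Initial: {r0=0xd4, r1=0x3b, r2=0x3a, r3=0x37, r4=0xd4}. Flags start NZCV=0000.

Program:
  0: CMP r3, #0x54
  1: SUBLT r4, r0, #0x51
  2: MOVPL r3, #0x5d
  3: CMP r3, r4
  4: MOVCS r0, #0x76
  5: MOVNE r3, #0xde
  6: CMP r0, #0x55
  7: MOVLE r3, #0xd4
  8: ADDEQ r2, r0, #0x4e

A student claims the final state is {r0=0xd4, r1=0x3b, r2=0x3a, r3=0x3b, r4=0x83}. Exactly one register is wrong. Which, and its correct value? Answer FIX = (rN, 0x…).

[0] flags=1000 → (cmp)
[1] flags=1000 LT?T → r4=0x83
[2] flags=1000 PL?F → skip
[3] flags=1001 → (cmp)
[4] flags=1001 CS?F → skip
[5] flags=1001 NE?T → r3=0xde
[6] flags=0011 → (cmp)
[7] flags=0011 LE?T → r3=0xd4
[8] flags=0011 EQ?F → skip

FIX = (r3, 0xd4)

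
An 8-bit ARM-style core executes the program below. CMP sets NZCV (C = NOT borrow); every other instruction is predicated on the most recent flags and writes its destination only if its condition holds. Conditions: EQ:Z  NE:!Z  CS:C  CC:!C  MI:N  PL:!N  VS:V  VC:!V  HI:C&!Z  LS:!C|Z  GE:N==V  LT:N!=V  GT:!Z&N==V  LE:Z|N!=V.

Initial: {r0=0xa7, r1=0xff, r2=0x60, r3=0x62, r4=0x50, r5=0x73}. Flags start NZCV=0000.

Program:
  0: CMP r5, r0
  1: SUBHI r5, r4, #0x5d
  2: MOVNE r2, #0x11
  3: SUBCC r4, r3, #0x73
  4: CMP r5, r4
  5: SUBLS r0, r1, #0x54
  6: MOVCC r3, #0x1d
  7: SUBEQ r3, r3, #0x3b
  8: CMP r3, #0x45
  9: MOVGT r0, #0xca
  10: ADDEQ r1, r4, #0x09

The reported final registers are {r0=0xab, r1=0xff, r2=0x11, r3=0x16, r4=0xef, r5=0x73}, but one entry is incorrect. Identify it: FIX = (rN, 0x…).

FIX = (r3, 0x1d)

0: ✓ CMP  NZCV=1001
1: · SUBHI
2: ✓ MOVNE  r2←0x11
3: ✓ SUBCC  r4←0xef
4: ✓ CMP  NZCV=1001
5: ✓ SUBLS  r0←0xab
6: ✓ MOVCC  r3←0x1d
7: · SUBEQ
8: ✓ CMP  NZCV=1000
9: · MOVGT
10: · ADDEQ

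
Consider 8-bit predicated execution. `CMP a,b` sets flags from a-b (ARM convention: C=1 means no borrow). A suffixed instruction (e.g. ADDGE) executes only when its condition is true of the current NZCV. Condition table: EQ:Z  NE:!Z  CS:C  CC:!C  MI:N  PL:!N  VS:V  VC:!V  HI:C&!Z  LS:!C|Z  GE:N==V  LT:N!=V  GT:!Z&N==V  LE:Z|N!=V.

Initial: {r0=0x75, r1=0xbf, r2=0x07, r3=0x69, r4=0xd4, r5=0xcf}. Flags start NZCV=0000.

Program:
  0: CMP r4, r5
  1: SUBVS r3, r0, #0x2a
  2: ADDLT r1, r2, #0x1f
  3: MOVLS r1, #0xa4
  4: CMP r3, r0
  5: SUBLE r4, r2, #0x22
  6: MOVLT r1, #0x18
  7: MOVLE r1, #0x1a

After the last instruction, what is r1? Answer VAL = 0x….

[0] flags=0010 → (cmp)
[1] flags=0010 VS?F → skip
[2] flags=0010 LT?F → skip
[3] flags=0010 LS?F → skip
[4] flags=1000 → (cmp)
[5] flags=1000 LE?T → r4=0xe5
[6] flags=1000 LT?T → r1=0x18
[7] flags=1000 LE?T → r1=0x1a

VAL = 0x1a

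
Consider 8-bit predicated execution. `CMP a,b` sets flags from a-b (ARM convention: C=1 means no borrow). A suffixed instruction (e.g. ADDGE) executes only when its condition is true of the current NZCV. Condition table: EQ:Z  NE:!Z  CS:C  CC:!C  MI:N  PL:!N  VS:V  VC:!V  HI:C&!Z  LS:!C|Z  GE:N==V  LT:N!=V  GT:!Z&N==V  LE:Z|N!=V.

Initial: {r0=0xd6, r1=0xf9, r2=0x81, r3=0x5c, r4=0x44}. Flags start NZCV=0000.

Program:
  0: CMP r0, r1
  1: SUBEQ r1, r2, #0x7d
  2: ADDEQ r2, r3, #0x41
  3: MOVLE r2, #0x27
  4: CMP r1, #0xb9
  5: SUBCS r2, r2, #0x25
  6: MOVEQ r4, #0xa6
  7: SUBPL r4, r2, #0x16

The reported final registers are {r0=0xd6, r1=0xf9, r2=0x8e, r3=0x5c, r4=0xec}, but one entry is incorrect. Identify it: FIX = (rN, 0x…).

[0] flags=1000 → (cmp)
[1] flags=1000 EQ?F → skip
[2] flags=1000 EQ?F → skip
[3] flags=1000 LE?T → r2=0x27
[4] flags=0010 → (cmp)
[5] flags=0010 CS?T → r2=0x02
[6] flags=0010 EQ?F → skip
[7] flags=0010 PL?T → r4=0xec

FIX = (r2, 0x02)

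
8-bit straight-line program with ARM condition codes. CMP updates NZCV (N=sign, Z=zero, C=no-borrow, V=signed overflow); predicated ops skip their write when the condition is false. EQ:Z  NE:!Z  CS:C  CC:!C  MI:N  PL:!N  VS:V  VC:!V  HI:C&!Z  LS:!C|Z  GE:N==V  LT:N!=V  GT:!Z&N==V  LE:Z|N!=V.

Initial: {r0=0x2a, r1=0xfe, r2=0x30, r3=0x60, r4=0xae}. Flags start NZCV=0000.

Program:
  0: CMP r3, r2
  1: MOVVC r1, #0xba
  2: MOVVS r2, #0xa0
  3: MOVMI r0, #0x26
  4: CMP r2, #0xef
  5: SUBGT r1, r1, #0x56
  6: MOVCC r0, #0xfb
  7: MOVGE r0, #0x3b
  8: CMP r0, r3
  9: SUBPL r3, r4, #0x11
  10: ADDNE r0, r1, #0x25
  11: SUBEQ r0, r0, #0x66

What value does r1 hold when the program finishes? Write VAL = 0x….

VAL = 0x64

[0] flags=0010 → (cmp)
[1] flags=0010 VC?T → r1=0xba
[2] flags=0010 VS?F → skip
[3] flags=0010 MI?F → skip
[4] flags=0000 → (cmp)
[5] flags=0000 GT?T → r1=0x64
[6] flags=0000 CC?T → r0=0xfb
[7] flags=0000 GE?T → r0=0x3b
[8] flags=1000 → (cmp)
[9] flags=1000 PL?F → skip
[10] flags=1000 NE?T → r0=0x89
[11] flags=1000 EQ?F → skip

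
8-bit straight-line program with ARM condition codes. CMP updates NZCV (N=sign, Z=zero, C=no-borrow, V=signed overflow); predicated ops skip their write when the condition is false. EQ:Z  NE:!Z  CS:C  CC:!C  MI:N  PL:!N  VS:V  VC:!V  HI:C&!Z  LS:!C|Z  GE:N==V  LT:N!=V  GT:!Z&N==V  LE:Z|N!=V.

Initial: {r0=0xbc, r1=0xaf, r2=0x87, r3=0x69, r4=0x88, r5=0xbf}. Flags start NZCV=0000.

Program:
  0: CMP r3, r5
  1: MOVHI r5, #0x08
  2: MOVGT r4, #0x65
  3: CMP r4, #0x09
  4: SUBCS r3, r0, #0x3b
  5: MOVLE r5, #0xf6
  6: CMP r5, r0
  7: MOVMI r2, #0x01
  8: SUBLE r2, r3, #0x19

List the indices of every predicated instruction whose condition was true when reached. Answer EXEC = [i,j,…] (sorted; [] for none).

0: ✓ CMP  NZCV=1001
1: · MOVHI
2: ✓ MOVGT  r4←0x65
3: ✓ CMP  NZCV=0010
4: ✓ SUBCS  r3←0x81
5: · MOVLE
6: ✓ CMP  NZCV=0010
7: · MOVMI
8: · SUBLE

EXEC = [2,4]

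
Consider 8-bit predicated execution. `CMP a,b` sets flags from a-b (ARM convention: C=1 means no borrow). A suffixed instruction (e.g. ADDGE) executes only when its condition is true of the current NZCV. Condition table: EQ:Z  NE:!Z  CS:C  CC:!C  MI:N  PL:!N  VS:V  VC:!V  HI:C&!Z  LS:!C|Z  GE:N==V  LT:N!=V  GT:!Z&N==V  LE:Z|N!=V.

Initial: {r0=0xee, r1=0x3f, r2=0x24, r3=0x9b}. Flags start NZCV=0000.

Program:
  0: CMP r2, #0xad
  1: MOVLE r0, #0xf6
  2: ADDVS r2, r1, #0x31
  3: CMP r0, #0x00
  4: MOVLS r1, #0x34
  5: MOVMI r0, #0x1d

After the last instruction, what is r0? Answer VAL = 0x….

VAL = 0x1d

0: ✓ CMP  NZCV=0000
1: · MOVLE
2: · ADDVS
3: ✓ CMP  NZCV=1010
4: · MOVLS
5: ✓ MOVMI  r0←0x1d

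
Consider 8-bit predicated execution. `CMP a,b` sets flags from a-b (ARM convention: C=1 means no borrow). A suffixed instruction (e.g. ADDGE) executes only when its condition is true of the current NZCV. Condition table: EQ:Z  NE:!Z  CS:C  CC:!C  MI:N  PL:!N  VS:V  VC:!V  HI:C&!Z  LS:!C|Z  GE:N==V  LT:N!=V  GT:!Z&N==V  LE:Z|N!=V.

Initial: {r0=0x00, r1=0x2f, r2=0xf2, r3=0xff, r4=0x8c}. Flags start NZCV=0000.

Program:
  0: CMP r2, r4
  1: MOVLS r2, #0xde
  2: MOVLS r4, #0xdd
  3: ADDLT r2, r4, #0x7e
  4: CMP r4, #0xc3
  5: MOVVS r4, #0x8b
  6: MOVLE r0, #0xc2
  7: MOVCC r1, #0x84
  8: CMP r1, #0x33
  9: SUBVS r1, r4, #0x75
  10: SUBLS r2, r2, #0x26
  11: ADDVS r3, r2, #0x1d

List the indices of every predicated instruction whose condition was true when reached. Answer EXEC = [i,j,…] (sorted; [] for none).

[0] flags=0010 → (cmp)
[1] flags=0010 LS?F → skip
[2] flags=0010 LS?F → skip
[3] flags=0010 LT?F → skip
[4] flags=1000 → (cmp)
[5] flags=1000 VS?F → skip
[6] flags=1000 LE?T → r0=0xc2
[7] flags=1000 CC?T → r1=0x84
[8] flags=0011 → (cmp)
[9] flags=0011 VS?T → r1=0x17
[10] flags=0011 LS?F → skip
[11] flags=0011 VS?T → r3=0x0f

EXEC = [6,7,9,11]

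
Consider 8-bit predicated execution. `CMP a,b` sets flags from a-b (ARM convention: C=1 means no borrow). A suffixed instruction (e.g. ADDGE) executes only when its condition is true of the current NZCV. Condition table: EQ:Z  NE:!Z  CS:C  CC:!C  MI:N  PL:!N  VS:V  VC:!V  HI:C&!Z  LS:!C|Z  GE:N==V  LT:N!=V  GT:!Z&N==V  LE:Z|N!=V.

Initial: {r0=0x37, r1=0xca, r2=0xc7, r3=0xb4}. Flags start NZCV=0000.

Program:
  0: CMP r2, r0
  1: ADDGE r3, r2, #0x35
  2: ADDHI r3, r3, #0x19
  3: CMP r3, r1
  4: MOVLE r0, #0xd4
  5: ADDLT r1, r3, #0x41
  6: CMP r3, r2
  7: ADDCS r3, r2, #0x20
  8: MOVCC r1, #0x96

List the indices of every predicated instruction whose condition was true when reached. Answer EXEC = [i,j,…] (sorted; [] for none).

EXEC = [2,7]

[0] flags=1010 → (cmp)
[1] flags=1010 GE?F → skip
[2] flags=1010 HI?T → r3=0xcd
[3] flags=0010 → (cmp)
[4] flags=0010 LE?F → skip
[5] flags=0010 LT?F → skip
[6] flags=0010 → (cmp)
[7] flags=0010 CS?T → r3=0xe7
[8] flags=0010 CC?F → skip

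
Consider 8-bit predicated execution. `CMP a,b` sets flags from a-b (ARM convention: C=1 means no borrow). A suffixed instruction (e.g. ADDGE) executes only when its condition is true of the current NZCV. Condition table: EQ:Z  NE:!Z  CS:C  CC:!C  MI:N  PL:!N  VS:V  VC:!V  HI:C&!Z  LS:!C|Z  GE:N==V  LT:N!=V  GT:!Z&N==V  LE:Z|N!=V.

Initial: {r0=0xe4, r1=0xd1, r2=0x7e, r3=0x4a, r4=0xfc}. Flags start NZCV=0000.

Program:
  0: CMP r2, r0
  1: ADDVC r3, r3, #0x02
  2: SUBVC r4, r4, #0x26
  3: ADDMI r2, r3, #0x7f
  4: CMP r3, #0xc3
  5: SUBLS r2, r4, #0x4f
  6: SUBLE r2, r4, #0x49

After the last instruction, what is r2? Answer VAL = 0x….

[0] flags=1001 → (cmp)
[1] flags=1001 VC?F → skip
[2] flags=1001 VC?F → skip
[3] flags=1001 MI?T → r2=0xc9
[4] flags=1001 → (cmp)
[5] flags=1001 LS?T → r2=0xad
[6] flags=1001 LE?F → skip

VAL = 0xad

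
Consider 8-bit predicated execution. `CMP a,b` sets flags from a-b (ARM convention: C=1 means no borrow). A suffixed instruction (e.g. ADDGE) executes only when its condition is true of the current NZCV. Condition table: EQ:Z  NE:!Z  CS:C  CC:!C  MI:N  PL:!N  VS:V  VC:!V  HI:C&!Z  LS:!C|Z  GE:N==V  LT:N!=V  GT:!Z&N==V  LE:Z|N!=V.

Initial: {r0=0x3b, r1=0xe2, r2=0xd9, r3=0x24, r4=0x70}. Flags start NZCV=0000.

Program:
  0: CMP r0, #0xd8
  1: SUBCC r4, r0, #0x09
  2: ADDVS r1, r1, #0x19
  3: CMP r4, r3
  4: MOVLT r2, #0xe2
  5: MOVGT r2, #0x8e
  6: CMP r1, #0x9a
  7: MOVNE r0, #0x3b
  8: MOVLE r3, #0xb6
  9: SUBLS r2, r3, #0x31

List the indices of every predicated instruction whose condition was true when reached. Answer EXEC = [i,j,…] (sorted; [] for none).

EXEC = [1,5,7]

0: ✓ CMP  NZCV=0000
1: ✓ SUBCC  r4←0x32
2: · ADDVS
3: ✓ CMP  NZCV=0010
4: · MOVLT
5: ✓ MOVGT  r2←0x8e
6: ✓ CMP  NZCV=0010
7: ✓ MOVNE  r0←0x3b
8: · MOVLE
9: · SUBLS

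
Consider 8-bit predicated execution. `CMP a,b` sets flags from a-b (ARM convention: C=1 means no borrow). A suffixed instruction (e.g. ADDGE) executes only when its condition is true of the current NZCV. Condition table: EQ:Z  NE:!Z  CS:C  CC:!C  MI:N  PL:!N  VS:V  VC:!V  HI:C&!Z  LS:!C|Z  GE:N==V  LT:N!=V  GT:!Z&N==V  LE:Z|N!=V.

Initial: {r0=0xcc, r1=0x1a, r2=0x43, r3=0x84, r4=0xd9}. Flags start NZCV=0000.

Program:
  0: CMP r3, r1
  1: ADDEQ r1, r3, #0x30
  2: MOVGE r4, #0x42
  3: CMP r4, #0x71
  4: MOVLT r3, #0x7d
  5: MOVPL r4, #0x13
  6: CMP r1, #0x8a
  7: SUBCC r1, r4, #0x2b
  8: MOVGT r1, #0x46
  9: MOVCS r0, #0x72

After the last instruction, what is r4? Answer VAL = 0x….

VAL = 0x13

[0] flags=0011 → (cmp)
[1] flags=0011 EQ?F → skip
[2] flags=0011 GE?F → skip
[3] flags=0011 → (cmp)
[4] flags=0011 LT?T → r3=0x7d
[5] flags=0011 PL?T → r4=0x13
[6] flags=1001 → (cmp)
[7] flags=1001 CC?T → r1=0xe8
[8] flags=1001 GT?T → r1=0x46
[9] flags=1001 CS?F → skip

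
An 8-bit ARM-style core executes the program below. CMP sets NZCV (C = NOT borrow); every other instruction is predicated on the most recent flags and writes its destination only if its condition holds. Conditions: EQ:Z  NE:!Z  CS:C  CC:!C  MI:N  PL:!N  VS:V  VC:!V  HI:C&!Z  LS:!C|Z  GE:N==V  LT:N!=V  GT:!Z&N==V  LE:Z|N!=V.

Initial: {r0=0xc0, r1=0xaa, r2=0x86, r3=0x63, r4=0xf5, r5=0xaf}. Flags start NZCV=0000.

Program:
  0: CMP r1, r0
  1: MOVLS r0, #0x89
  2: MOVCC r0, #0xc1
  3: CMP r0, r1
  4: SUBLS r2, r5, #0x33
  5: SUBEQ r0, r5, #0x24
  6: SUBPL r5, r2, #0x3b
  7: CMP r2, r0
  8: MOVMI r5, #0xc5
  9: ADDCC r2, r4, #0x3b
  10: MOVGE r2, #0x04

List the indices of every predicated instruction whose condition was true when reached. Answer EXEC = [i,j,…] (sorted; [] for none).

[0] flags=1000 → (cmp)
[1] flags=1000 LS?T → r0=0x89
[2] flags=1000 CC?T → r0=0xc1
[3] flags=0010 → (cmp)
[4] flags=0010 LS?F → skip
[5] flags=0010 EQ?F → skip
[6] flags=0010 PL?T → r5=0x4b
[7] flags=1000 → (cmp)
[8] flags=1000 MI?T → r5=0xc5
[9] flags=1000 CC?T → r2=0x30
[10] flags=1000 GE?F → skip

EXEC = [1,2,6,8,9]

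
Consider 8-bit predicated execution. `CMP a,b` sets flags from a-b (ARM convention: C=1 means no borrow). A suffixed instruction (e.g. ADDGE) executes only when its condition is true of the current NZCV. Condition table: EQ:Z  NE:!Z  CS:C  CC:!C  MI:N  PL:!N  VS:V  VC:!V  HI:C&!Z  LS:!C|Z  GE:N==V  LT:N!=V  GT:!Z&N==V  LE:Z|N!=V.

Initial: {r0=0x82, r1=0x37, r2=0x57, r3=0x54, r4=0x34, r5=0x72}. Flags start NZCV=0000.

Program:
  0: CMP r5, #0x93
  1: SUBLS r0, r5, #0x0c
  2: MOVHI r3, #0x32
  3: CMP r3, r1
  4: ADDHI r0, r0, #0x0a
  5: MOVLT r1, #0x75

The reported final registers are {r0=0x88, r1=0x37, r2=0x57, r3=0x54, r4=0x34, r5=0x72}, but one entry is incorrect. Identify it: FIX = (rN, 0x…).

FIX = (r0, 0x70)

0: ✓ CMP  NZCV=1001
1: ✓ SUBLS  r0←0x66
2: · MOVHI
3: ✓ CMP  NZCV=0010
4: ✓ ADDHI  r0←0x70
5: · MOVLT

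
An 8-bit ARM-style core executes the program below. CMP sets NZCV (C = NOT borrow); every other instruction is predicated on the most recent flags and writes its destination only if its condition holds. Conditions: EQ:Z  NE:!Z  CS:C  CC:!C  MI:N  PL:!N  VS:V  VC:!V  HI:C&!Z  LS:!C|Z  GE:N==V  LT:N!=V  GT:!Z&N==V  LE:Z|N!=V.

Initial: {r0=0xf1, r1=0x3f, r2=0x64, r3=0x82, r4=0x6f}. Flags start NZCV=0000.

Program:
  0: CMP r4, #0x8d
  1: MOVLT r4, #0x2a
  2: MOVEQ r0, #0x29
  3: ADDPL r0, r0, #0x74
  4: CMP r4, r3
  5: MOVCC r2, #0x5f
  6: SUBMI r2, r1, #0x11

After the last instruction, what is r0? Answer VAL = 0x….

0: ✓ CMP  NZCV=1001
1: · MOVLT
2: · MOVEQ
3: · ADDPL
4: ✓ CMP  NZCV=1001
5: ✓ MOVCC  r2←0x5f
6: ✓ SUBMI  r2←0x2e

VAL = 0xf1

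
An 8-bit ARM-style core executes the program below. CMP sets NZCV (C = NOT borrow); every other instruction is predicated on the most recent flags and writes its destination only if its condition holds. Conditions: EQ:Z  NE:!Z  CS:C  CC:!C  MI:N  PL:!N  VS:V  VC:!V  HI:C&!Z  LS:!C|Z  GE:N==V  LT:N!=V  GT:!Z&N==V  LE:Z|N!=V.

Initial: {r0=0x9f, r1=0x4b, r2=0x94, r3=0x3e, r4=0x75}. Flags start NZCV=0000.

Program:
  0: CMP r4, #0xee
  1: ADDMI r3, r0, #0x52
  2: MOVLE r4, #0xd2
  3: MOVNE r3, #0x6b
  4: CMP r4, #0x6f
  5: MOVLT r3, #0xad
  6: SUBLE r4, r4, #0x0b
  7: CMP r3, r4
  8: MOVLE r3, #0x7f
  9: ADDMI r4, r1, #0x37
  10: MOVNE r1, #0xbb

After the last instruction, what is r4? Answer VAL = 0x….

0: ✓ CMP  NZCV=1001
1: ✓ ADDMI  r3←0xf1
2: · MOVLE
3: ✓ MOVNE  r3←0x6b
4: ✓ CMP  NZCV=0010
5: · MOVLT
6: · SUBLE
7: ✓ CMP  NZCV=1000
8: ✓ MOVLE  r3←0x7f
9: ✓ ADDMI  r4←0x82
10: ✓ MOVNE  r1←0xbb

VAL = 0x82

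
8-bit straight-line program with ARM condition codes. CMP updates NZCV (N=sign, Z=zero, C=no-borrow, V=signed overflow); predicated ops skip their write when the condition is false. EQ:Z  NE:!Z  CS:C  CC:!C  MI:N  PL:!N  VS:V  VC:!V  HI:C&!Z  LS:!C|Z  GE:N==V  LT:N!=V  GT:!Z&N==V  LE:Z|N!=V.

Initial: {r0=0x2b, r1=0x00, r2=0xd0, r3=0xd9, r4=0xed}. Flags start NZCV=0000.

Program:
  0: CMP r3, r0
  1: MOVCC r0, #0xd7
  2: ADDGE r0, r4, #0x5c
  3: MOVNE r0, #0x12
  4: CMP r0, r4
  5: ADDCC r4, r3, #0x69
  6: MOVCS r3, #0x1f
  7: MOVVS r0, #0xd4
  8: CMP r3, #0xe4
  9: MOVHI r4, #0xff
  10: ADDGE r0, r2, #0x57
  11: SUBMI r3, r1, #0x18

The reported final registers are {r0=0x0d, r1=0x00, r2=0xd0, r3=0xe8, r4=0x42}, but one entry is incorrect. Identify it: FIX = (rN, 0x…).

[0] flags=1010 → (cmp)
[1] flags=1010 CC?F → skip
[2] flags=1010 GE?F → skip
[3] flags=1010 NE?T → r0=0x12
[4] flags=0000 → (cmp)
[5] flags=0000 CC?T → r4=0x42
[6] flags=0000 CS?F → skip
[7] flags=0000 VS?F → skip
[8] flags=1000 → (cmp)
[9] flags=1000 HI?F → skip
[10] flags=1000 GE?F → skip
[11] flags=1000 MI?T → r3=0xe8

FIX = (r0, 0x12)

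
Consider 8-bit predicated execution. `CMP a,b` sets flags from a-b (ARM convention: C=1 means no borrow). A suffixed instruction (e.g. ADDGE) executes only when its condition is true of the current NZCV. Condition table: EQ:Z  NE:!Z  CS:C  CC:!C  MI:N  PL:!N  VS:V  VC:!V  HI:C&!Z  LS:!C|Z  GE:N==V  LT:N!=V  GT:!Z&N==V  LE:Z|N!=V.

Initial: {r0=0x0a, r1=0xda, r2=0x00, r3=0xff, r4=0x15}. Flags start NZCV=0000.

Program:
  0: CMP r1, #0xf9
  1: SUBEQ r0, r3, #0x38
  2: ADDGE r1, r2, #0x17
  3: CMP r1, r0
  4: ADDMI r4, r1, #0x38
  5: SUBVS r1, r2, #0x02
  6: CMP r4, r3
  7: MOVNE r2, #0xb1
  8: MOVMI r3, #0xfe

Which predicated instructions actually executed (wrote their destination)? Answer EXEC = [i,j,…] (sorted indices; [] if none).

EXEC = [4,7]

0: ✓ CMP  NZCV=1000
1: · SUBEQ
2: · ADDGE
3: ✓ CMP  NZCV=1010
4: ✓ ADDMI  r4←0x12
5: · SUBVS
6: ✓ CMP  NZCV=0000
7: ✓ MOVNE  r2←0xb1
8: · MOVMI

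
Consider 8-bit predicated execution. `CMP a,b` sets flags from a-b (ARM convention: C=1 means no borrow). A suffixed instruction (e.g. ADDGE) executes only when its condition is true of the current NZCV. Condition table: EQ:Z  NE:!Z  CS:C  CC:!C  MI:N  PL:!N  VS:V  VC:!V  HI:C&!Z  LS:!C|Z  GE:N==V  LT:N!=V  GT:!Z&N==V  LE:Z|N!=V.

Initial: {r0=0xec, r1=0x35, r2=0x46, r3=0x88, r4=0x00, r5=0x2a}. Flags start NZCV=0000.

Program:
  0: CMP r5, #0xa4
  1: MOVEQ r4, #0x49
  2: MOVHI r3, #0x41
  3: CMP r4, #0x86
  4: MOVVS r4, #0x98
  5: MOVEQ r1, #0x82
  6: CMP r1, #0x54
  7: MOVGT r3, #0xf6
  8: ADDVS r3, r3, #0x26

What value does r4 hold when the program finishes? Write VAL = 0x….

[0] flags=1001 → (cmp)
[1] flags=1001 EQ?F → skip
[2] flags=1001 HI?F → skip
[3] flags=0000 → (cmp)
[4] flags=0000 VS?F → skip
[5] flags=0000 EQ?F → skip
[6] flags=1000 → (cmp)
[7] flags=1000 GT?F → skip
[8] flags=1000 VS?F → skip

VAL = 0x00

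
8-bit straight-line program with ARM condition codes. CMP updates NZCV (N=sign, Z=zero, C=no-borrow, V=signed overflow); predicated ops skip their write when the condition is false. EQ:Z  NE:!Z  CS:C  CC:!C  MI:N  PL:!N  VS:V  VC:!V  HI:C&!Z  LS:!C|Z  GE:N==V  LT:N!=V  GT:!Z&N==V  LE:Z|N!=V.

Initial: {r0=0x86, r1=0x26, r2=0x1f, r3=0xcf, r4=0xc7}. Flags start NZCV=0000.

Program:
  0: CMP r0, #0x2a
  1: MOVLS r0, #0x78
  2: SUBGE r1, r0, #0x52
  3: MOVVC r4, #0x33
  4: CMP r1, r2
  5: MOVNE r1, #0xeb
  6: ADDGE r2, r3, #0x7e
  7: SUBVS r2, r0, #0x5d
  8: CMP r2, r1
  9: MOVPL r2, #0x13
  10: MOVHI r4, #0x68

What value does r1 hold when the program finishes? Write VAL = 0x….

0: ✓ CMP  NZCV=0011
1: · MOVLS
2: · SUBGE
3: · MOVVC
4: ✓ CMP  NZCV=0010
5: ✓ MOVNE  r1←0xeb
6: ✓ ADDGE  r2←0x4d
7: · SUBVS
8: ✓ CMP  NZCV=0000
9: ✓ MOVPL  r2←0x13
10: · MOVHI

VAL = 0xeb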